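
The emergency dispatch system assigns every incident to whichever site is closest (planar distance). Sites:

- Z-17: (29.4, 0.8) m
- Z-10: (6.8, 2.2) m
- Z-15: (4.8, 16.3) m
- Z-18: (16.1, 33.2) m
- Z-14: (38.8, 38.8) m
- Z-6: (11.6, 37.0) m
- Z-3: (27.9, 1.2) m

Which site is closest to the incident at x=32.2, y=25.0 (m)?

Squared distances to each site:
Z-17: 593.480; Z-10: 1165.000; Z-15: 826.450; Z-18: 326.450; Z-14: 234.000; Z-6: 568.360; Z-3: 584.930.
Minimum at Z-14.

Z-14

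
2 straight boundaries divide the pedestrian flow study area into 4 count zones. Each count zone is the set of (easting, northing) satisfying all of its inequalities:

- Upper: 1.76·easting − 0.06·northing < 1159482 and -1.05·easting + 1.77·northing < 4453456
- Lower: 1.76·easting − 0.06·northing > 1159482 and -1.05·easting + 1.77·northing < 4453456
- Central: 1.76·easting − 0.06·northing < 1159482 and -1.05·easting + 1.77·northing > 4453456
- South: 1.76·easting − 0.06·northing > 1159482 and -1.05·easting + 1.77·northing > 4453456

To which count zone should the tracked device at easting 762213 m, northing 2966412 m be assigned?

Lower

1.76·762213 − 0.06·2966412 = 1163510.160, which is > 1159482
-1.05·762213 + 1.77·2966412 = 4450225.590, which is < 4453456
This sign pattern matches Lower.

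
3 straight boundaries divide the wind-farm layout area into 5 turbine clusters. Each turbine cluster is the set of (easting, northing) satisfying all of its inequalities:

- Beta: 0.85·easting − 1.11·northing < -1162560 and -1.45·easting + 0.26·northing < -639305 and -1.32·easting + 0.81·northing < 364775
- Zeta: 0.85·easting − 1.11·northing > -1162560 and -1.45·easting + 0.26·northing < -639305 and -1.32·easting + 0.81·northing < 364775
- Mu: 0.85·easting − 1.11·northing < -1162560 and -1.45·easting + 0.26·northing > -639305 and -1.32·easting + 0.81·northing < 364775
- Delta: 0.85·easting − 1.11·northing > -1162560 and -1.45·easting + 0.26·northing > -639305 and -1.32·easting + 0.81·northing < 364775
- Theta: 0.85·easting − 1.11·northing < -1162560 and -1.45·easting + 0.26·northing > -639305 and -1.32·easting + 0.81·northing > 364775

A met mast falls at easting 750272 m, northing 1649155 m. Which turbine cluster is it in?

0.85·750272 − 1.11·1649155 = -1192830.850, which is < -1162560
-1.45·750272 + 0.26·1649155 = -659114.100, which is < -639305
-1.32·750272 + 0.81·1649155 = 345456.510, which is < 364775
This sign pattern matches Beta.

Beta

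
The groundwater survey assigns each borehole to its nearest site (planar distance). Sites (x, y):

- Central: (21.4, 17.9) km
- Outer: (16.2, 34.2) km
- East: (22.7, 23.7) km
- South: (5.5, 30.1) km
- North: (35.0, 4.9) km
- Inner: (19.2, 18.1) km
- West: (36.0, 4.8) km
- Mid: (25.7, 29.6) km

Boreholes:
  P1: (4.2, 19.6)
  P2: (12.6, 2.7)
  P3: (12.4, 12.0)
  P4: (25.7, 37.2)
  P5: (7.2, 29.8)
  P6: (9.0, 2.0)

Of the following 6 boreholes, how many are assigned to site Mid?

P1 → South
P2 → Inner
P3 → Inner
P4 → Mid
P5 → South
P6 → Inner
1 of the 6 goes to Mid.

1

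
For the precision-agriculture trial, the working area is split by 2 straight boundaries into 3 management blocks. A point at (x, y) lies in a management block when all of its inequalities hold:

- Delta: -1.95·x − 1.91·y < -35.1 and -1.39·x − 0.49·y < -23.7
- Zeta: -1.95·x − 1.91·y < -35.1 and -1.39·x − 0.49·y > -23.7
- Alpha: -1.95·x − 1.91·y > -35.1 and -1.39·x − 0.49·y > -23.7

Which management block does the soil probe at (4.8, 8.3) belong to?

-1.95·4.8 − 1.91·8.3 = -25.213, which is > -35.1
-1.39·4.8 − 0.49·8.3 = -10.739, which is > -23.7
This sign pattern matches Alpha.

Alpha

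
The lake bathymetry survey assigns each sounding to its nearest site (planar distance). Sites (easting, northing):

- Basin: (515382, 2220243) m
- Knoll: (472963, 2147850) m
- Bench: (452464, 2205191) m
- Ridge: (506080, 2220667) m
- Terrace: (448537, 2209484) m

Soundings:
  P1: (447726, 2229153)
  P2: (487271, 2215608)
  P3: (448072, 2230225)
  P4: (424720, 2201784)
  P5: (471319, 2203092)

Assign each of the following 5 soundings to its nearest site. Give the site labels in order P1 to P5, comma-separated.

P1 → Terrace (d²=387527282.00)
P2 → Ridge (d²=379371962.00)
P3 → Terrace (d²=430405306.00)
P4 → Terrace (d²=626539489.00)
P5 → Bench (d²=359916826.00)

Terrace, Ridge, Terrace, Terrace, Bench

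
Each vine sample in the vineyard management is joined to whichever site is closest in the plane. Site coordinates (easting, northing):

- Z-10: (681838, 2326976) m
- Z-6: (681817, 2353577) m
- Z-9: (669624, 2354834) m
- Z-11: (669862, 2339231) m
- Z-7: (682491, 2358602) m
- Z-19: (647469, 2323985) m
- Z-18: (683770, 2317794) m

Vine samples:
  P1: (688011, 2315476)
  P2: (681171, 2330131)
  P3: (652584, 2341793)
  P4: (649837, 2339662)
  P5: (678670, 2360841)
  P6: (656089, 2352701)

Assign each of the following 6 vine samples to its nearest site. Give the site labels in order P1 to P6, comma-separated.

Z-18, Z-10, Z-11, Z-19, Z-7, Z-9

P1 → Z-18 (d²=23359205.00)
P2 → Z-10 (d²=10398914.00)
P3 → Z-11 (d²=305093128.00)
P4 → Z-19 (d²=251375753.00)
P5 → Z-7 (d²=19613162.00)
P6 → Z-9 (d²=187745914.00)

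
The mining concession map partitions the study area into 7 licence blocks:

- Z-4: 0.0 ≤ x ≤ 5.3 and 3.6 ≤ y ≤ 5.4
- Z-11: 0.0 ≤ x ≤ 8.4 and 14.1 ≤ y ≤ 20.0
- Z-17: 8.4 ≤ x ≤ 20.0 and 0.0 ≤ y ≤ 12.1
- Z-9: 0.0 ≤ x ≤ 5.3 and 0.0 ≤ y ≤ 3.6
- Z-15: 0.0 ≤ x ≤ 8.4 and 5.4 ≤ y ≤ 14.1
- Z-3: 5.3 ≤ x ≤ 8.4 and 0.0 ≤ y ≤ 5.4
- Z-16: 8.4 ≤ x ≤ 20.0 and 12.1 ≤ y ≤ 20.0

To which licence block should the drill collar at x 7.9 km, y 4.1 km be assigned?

The point has x = 7.9 and y = 4.1.
Only Z-3 satisfies 5.3 ≤ x ≤ 8.4 and 0.0 ≤ y ≤ 5.4.

Z-3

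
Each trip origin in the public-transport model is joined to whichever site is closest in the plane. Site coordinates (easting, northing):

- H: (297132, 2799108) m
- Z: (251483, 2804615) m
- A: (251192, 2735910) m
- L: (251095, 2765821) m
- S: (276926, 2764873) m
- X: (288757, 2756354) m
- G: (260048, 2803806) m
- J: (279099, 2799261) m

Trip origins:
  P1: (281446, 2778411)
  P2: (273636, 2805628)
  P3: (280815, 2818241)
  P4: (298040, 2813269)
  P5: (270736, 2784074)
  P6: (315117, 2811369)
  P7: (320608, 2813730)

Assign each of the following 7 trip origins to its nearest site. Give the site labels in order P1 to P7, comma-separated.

S, J, J, H, J, H, H

P1 → S (d²=203707844.00)
P2 → J (d²=70383058.00)
P3 → J (d²=363185056.00)
P4 → H (d²=201358385.00)
P5 → J (d²=300584738.00)
P6 → H (d²=473792346.00)
P7 → H (d²=764925460.00)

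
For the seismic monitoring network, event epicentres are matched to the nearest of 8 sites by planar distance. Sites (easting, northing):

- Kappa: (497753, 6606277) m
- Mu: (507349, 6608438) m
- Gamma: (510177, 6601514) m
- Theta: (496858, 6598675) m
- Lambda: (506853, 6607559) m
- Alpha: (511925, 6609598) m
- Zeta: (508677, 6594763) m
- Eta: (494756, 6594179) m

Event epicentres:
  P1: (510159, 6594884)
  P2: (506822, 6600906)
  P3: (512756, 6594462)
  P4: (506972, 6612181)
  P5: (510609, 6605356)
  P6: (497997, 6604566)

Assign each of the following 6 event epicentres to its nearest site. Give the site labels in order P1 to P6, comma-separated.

Zeta, Gamma, Zeta, Mu, Gamma, Kappa

P1 → Zeta (d²=2210965.00)
P2 → Gamma (d²=11625689.00)
P3 → Zeta (d²=16728842.00)
P4 → Mu (d²=14152178.00)
P5 → Gamma (d²=14947588.00)
P6 → Kappa (d²=2987057.00)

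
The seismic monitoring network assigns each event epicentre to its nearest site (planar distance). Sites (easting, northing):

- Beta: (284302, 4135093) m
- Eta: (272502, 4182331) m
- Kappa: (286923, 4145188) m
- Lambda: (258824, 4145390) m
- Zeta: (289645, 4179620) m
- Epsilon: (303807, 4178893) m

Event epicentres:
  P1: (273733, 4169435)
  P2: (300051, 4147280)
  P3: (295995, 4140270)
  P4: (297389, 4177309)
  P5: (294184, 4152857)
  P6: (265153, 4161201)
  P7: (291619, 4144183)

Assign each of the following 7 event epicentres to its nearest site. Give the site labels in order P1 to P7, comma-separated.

P1 → Eta (d²=167822177.00)
P2 → Kappa (d²=176720848.00)
P3 → Kappa (d²=106487908.00)
P4 → Epsilon (d²=43699780.00)
P5 → Kappa (d²=111535682.00)
P6 → Lambda (d²=290043962.00)
P7 → Kappa (d²=23062441.00)

Eta, Kappa, Kappa, Epsilon, Kappa, Lambda, Kappa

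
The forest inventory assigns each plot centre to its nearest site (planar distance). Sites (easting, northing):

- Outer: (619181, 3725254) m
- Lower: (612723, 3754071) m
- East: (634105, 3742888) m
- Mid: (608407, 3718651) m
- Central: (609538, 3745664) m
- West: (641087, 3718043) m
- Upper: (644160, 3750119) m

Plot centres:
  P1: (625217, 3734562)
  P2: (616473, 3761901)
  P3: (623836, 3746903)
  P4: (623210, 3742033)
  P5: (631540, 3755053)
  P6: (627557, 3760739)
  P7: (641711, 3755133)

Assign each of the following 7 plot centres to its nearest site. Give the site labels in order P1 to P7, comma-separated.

Outer, Lower, East, East, East, Lower, Upper

P1 → Outer (d²=123072160.00)
P2 → Lower (d²=75371400.00)
P3 → East (d²=121572586.00)
P4 → East (d²=119432050.00)
P5 → East (d²=154566450.00)
P6 → Lower (d²=264509780.00)
P7 → Upper (d²=31137797.00)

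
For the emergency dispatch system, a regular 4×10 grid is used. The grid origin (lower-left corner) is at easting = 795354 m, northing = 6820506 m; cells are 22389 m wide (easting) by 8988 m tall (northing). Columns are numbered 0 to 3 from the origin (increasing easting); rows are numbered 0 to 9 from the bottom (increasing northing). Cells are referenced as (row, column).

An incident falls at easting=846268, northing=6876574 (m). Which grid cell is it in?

(6, 2)

Column index: ⌊(846268 − 795354) / 22389⌋ = ⌊2.274⌋ = 2
Row offset from origin: ⌊(6876574 − 6820506) / 8988⌋ = ⌊6.238⌋ = 6 → row 6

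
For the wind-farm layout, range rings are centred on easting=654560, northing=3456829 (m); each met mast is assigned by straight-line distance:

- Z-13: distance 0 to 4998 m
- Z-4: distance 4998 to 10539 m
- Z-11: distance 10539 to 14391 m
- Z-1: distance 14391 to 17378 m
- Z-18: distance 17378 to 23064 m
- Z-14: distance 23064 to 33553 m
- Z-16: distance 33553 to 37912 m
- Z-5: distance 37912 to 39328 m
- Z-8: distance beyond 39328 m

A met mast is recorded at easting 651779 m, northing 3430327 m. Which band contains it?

Z-14

Distance = √((651779−654560)² + (3430327−3456829)²) = √(7733961.000 + 702356004.000) = 26647.513 m.
23064 ≤ 26647.513 < 33553 → Z-14.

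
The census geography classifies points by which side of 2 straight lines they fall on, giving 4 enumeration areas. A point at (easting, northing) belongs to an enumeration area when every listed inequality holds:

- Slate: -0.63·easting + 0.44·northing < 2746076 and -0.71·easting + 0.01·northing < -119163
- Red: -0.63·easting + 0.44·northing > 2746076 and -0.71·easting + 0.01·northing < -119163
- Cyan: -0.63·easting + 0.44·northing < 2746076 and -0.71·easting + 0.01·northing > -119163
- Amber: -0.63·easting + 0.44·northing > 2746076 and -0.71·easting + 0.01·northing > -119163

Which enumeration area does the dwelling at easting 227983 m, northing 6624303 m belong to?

Amber

-0.63·227983 + 0.44·6624303 = 2771064.030, which is > 2746076
-0.71·227983 + 0.01·6624303 = -95624.900, which is > -119163
This sign pattern matches Amber.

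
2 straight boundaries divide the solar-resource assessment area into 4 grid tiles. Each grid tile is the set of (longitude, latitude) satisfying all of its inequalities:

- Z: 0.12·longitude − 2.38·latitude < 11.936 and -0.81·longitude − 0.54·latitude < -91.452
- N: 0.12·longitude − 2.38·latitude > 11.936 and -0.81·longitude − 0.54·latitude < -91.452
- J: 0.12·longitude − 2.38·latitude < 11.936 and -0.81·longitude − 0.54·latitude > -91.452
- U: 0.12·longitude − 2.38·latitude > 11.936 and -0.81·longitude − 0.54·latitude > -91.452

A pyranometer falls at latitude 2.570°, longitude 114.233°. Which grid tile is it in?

0.12·114.233 − 2.38·2.570 = 7.591, which is < 11.936
-0.81·114.233 − 0.54·2.570 = -93.917, which is < -91.452
This sign pattern matches Z.

Z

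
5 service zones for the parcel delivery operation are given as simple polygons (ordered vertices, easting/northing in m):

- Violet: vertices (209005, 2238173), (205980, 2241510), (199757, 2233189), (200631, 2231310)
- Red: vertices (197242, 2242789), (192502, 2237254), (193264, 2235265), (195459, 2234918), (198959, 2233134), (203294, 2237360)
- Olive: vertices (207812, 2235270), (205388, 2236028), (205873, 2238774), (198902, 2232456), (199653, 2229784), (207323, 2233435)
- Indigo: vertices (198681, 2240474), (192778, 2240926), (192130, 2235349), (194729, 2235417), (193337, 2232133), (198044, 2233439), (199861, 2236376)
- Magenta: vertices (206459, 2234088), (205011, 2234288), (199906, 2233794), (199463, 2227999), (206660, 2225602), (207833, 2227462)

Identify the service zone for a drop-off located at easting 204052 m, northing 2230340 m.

Cast a ray rightward from (204052, 2230340). For each polygon, the edges (by vertex number in listed order) whose endpoints lie on opposite sides of northing = 2230340, where each meets that height, and whether that is right or left of the point:
Violet: no edge straddles that height → 0 crossings.
Red: no edge straddles that height → 0 crossings.
Olive: 4–5 at easting≈199496.7 (left), 5–6 at easting≈200821.0 (left) → 0 crossings.
Indigo: no edge straddles that height → 0 crossings.
Magenta: 3–4 at easting≈199642.0 (left), 6–1 at easting≈207236.2 (right) → 1 crossing.
Only Magenta has an odd count, so the point is inside Magenta.

Magenta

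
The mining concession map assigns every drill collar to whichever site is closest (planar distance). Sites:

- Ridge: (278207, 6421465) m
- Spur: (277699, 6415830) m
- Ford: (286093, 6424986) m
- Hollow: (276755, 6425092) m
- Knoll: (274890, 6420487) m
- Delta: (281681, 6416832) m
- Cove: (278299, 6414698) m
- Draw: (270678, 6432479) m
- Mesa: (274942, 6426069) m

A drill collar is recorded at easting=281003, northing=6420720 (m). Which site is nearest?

Ridge

Squared distances to each site:
Ridge: 8372641.000; Spur: 34828516.000; Ford: 44106856.000; Hollow: 37159888.000; Knoll: 37423058.000; Delta: 15576228.000; Cove: 43576100.000; Draw: 244879706.000; Mesa: 65347522.000.
Minimum at Ridge.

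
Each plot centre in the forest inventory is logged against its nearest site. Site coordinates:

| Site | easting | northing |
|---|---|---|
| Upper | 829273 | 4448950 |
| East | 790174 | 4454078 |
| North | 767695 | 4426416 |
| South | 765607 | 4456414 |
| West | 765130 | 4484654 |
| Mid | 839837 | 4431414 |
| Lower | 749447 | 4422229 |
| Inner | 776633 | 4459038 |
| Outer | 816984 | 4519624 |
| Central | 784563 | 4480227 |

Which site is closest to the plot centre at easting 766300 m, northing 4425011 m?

North

Squared distances to each site:
Upper: 4538674450.000; East: 1414858365.000; North: 3920050.000; South: 986628658.000; West: 3558656349.000; Mid: 5448688778.000; Lower: 291763133.000; Inner: 1264607618.000; Outer: 11520487625.000; Central: 3382343825.000.
Minimum at North.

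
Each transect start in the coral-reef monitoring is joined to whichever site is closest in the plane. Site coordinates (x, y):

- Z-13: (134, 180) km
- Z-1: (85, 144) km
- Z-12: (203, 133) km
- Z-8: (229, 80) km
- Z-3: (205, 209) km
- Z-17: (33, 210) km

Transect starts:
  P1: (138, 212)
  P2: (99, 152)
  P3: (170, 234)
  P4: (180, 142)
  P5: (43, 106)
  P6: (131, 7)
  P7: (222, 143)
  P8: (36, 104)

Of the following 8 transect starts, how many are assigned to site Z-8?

P1 → Z-13
P2 → Z-1
P3 → Z-3
P4 → Z-12
P5 → Z-1
P6 → Z-8
P7 → Z-12
P8 → Z-1
1 of the 8 goes to Z-8.

1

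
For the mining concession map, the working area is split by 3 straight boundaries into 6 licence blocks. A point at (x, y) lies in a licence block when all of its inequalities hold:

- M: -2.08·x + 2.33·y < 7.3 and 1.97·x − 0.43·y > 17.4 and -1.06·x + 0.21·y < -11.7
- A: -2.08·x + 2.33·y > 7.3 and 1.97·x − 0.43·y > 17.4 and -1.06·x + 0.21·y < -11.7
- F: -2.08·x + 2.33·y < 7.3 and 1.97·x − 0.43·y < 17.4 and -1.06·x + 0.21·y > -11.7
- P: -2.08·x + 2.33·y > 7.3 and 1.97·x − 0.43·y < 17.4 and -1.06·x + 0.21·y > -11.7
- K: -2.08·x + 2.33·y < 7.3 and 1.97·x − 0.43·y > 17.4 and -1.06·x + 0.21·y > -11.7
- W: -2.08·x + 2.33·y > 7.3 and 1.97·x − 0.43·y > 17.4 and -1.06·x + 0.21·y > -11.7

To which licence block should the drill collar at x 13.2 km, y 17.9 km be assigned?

W

-2.08·13.2 + 2.33·17.9 = 14.251, which is > 7.3
1.97·13.2 − 0.43·17.9 = 18.307, which is > 17.4
-1.06·13.2 + 0.21·17.9 = -10.233, which is > -11.7
This sign pattern matches W.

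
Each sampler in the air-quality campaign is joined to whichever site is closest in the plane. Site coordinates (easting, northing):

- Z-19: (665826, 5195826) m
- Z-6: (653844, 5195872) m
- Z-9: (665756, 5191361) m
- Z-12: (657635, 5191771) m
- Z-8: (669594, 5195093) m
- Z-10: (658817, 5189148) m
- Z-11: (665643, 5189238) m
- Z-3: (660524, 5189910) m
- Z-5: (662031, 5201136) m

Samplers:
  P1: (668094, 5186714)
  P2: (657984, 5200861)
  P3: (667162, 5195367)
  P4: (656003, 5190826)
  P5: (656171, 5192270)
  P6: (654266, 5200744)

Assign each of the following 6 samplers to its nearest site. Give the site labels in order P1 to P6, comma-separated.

Z-11, Z-5, Z-19, Z-12, Z-12, Z-6

P1 → Z-11 (d²=12377977.00)
P2 → Z-5 (d²=16453834.00)
P3 → Z-19 (d²=1995577.00)
P4 → Z-12 (d²=3556449.00)
P5 → Z-12 (d²=2392297.00)
P6 → Z-6 (d²=23914468.00)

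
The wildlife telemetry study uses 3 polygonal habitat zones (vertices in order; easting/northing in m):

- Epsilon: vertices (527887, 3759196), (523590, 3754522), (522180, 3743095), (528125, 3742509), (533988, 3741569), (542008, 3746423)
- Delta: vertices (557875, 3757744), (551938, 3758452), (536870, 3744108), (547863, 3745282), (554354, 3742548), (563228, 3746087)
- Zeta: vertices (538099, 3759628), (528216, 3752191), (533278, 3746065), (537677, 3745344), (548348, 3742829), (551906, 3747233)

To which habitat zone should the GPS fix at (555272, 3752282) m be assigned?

Cast a ray rightward from (555272, 3752282). For each polygon, the edges (by vertex number in listed order) whose endpoints lie on opposite sides of northing = 3752282, where each meets that height, and whether that is right or left of the point:
Epsilon: 2–3 at easting≈523313.6 (left), 6–1 at easting≈535530.7 (left) → 0 crossings.
Delta: 2–3 at easting≈545456.6 (left), 6–1 at easting≈560383.2 (right) → 1 crossing.
Zeta: 1–2 at easting≈528336.9 (left), 6–1 at easting≈546281.8 (left) → 0 crossings.
Only Delta has an odd count, so the point is inside Delta.

Delta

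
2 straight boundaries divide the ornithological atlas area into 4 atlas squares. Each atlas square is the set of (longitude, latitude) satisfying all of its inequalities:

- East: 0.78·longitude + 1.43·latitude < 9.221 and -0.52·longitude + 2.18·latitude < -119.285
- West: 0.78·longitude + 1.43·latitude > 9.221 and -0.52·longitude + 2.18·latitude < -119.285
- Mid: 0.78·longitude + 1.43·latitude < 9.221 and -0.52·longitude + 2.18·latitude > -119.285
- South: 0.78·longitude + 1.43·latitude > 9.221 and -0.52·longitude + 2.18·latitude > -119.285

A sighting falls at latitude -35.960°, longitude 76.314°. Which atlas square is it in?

0.78·76.314 + 1.43·-35.960 = 8.102, which is < 9.221
-0.52·76.314 + 2.18·-35.960 = -118.076, which is > -119.285
This sign pattern matches Mid.

Mid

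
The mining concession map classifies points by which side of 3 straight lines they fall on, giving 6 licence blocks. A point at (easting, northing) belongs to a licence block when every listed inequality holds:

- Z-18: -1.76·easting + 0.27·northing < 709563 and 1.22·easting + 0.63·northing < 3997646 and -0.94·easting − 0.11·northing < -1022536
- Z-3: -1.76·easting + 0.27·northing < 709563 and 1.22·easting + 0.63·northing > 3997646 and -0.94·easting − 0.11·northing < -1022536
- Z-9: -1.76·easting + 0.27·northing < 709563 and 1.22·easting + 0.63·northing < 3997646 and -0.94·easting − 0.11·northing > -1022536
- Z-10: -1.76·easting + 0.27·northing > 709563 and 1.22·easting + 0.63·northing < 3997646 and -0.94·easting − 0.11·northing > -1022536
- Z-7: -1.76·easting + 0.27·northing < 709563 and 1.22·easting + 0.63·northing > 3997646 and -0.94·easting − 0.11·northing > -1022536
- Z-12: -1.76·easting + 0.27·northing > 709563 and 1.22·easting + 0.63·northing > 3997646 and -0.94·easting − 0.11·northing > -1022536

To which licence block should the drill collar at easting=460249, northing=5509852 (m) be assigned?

Z-3

-1.76·460249 + 0.27·5509852 = 677621.800, which is < 709563
1.22·460249 + 0.63·5509852 = 4032710.540, which is > 3997646
-0.94·460249 − 0.11·5509852 = -1038717.780, which is < -1022536
This sign pattern matches Z-3.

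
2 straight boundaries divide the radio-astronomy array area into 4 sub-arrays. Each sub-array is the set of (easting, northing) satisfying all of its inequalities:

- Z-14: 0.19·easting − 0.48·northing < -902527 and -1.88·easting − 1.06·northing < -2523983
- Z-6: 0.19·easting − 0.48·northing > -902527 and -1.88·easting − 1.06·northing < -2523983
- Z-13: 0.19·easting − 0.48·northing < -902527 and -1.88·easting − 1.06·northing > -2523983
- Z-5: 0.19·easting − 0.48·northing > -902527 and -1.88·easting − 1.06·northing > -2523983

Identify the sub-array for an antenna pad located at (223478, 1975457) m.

0.19·223478 − 0.48·1975457 = -905758.540, which is < -902527
-1.88·223478 − 1.06·1975457 = -2514123.060, which is > -2523983
This sign pattern matches Z-13.

Z-13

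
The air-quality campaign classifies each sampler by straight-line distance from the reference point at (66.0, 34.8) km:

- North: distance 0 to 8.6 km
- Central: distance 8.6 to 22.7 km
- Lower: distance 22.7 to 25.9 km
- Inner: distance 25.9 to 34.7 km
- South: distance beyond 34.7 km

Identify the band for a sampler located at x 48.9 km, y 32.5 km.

Distance = √((48.9−66.0)² + (32.5−34.8)²) = √(292.410 + 5.290) = 17.254 km.
8.6 ≤ 17.254 < 22.7 → Central.

Central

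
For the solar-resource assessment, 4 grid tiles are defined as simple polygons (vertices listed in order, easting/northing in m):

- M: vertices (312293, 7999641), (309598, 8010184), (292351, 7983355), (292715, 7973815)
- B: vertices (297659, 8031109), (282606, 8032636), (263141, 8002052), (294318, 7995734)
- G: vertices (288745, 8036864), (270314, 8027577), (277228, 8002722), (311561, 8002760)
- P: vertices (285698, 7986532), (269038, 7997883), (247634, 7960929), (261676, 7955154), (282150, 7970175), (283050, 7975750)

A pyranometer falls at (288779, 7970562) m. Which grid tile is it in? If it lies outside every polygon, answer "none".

none

Cast a ray rightward from (288779, 7970562). For each polygon, the edges (by vertex number in listed order) whose endpoints lie on opposite sides of northing = 7970562, where each meets that height, and whether that is right or left of the point:
M: no edge straddles that height → 0 crossings.
B: no edge straddles that height → 0 crossings.
G: no edge straddles that height → 0 crossings.
P: 2–3 at easting≈253213.5 (left), 5–6 at easting≈282212.5 (left) → 0 crossings.
All counts are even, so the point lies outside every listed polygon.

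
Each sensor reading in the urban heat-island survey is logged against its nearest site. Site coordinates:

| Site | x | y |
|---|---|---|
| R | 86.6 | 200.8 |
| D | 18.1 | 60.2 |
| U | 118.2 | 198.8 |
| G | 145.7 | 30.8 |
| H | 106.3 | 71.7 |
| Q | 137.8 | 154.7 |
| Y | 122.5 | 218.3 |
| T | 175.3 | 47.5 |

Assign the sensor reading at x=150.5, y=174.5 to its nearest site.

Squared distances to each site:
R: 4774.900; D: 30594.250; U: 1633.780; G: 20672.730; H: 12521.480; Q: 553.330; Y: 2702.440; T: 16744.040.
Minimum at Q.

Q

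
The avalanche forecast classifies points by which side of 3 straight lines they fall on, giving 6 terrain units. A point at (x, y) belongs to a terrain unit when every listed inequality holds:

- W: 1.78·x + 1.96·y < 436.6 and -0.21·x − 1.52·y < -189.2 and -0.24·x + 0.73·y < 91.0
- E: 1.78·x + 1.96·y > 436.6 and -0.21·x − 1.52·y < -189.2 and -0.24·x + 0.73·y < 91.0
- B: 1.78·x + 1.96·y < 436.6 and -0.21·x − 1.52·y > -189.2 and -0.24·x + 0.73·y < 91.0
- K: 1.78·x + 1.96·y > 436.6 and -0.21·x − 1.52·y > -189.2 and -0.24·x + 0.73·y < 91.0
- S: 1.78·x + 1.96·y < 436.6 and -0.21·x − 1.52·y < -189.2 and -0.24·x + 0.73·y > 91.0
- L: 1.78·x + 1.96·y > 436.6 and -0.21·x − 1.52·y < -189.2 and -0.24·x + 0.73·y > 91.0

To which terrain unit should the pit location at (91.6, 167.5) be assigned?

L

1.78·91.6 + 1.96·167.5 = 491.348, which is > 436.6
-0.21·91.6 − 1.52·167.5 = -273.836, which is < -189.2
-0.24·91.6 + 0.73·167.5 = 100.291, which is > 91.0
This sign pattern matches L.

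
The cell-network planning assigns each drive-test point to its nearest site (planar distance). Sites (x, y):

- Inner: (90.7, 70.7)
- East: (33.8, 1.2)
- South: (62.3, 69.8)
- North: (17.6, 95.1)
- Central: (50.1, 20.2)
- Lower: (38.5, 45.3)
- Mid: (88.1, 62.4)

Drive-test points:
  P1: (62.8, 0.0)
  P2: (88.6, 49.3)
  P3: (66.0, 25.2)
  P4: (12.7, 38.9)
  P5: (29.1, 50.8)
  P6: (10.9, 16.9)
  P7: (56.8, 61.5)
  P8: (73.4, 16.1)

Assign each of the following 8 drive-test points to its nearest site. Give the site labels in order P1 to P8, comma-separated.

Central, Mid, Central, Lower, Lower, East, South, Central

P1 → Central (d²=569.33)
P2 → Mid (d²=171.86)
P3 → Central (d²=277.81)
P4 → Lower (d²=706.60)
P5 → Lower (d²=118.61)
P6 → East (d²=770.90)
P7 → South (d²=99.14)
P8 → Central (d²=559.70)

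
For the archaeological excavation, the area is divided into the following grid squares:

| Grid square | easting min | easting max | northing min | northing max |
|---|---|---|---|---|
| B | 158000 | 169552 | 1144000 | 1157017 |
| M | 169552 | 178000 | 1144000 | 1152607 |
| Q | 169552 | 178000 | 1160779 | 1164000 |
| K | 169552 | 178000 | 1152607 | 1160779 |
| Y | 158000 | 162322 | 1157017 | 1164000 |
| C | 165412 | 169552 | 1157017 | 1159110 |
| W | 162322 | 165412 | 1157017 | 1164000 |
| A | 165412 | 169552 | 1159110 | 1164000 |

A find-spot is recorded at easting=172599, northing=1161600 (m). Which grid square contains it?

Q

The point has easting = 172599 and northing = 1161600.
Only Q satisfies 169552 ≤ easting ≤ 178000 and 1160779 ≤ northing ≤ 1164000.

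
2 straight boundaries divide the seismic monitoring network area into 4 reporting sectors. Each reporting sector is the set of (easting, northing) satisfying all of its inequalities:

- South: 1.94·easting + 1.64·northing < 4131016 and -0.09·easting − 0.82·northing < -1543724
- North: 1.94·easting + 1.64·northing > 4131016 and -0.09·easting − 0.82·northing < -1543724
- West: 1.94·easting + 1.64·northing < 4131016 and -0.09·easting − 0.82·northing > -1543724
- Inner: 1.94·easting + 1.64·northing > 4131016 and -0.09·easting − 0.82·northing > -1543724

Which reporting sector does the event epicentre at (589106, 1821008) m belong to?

South

1.94·589106 + 1.64·1821008 = 4129318.760, which is < 4131016
-0.09·589106 − 0.82·1821008 = -1546246.100, which is < -1543724
This sign pattern matches South.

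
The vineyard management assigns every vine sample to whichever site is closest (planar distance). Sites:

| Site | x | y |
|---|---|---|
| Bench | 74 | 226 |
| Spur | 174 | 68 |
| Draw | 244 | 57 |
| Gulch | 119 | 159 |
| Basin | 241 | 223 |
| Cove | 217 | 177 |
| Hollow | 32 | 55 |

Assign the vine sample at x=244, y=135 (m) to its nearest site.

Cove

Squared distances to each site:
Bench: 37181.000; Spur: 9389.000; Draw: 6084.000; Gulch: 16201.000; Basin: 7753.000; Cove: 2493.000; Hollow: 51344.000.
Minimum at Cove.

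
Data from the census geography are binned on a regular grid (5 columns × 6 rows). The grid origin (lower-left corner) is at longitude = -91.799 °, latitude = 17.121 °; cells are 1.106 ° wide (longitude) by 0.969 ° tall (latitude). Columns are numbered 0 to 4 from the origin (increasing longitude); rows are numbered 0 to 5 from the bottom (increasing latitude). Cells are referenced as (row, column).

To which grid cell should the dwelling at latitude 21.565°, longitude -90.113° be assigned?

Column index: ⌊(-90.113 − -91.799) / 1.106⌋ = ⌊1.524⌋ = 1
Row offset from origin: ⌊(21.565 − 17.121) / 0.969⌋ = ⌊4.586⌋ = 4 → row 4

(4, 1)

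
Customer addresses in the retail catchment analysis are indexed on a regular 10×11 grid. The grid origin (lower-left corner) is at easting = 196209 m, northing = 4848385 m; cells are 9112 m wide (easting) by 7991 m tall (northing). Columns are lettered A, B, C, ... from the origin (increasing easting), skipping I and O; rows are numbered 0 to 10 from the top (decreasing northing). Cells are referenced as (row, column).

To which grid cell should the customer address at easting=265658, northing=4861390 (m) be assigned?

(9, H)

Column index: ⌊(265658 − 196209) / 9112⌋ = ⌊7.622⌋ = 7 → column H
Row offset from origin: ⌊(4861390 − 4848385) / 7991⌋ = ⌊1.627⌋ = 1 → row 9 (counted from top)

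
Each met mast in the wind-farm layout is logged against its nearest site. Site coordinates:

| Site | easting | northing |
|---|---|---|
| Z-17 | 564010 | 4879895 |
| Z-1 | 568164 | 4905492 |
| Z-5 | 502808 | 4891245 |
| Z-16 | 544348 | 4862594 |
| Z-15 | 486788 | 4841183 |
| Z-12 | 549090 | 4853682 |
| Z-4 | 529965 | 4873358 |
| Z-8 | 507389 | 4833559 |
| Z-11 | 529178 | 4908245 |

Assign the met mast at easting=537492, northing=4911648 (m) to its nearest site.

Z-11

Squared distances to each site:
Z-17: 1711457333.000; Z-1: 978667920.000; Z-5: 1619262265.000; Z-16: 2453299652.000; Z-15: 7536211841.000; Z-12: 3494570760.000; Z-4: 1522779829.000; Z-8: 7004082530.000; Z-11: 80703005.000.
Minimum at Z-11.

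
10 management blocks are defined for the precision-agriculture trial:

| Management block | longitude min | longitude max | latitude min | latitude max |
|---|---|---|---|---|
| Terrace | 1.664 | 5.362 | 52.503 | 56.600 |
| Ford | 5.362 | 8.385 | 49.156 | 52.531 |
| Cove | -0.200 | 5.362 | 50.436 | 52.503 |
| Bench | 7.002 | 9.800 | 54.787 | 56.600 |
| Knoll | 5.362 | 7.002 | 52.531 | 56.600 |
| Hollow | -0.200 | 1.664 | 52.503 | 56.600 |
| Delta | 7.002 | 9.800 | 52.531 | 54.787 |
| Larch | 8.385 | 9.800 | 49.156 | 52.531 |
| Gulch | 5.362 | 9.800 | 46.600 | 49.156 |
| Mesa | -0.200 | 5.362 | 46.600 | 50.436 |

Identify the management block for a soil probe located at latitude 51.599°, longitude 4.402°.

Cove

The point has longitude = 4.402 and latitude = 51.599.
Only Cove satisfies -0.200 ≤ longitude ≤ 5.362 and 50.436 ≤ latitude ≤ 52.503.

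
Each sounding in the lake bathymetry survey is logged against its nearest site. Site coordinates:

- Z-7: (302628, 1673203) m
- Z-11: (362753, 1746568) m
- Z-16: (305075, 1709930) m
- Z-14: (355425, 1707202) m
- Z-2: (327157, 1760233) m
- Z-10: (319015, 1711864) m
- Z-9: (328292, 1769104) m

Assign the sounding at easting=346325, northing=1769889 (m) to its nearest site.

Squared distances to each site:
Z-7: 11257610405.000; Z-11: 813748225.000; Z-16: 5296644181.000; Z-14: 4012469969.000; Z-2: 460650560.000; Z-10: 4112736725.000; Z-9: 325805314.000.
Minimum at Z-9.

Z-9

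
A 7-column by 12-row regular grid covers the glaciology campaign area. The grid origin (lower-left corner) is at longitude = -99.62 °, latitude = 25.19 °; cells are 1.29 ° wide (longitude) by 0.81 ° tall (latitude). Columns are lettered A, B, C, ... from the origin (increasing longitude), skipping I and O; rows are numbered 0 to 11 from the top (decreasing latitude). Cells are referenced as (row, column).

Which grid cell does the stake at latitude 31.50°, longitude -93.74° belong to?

Column index: ⌊(-93.74 − -99.62) / 1.29⌋ = ⌊4.558⌋ = 4 → column E
Row offset from origin: ⌊(31.50 − 25.19) / 0.81⌋ = ⌊7.790⌋ = 7 → row 4 (counted from top)

(4, E)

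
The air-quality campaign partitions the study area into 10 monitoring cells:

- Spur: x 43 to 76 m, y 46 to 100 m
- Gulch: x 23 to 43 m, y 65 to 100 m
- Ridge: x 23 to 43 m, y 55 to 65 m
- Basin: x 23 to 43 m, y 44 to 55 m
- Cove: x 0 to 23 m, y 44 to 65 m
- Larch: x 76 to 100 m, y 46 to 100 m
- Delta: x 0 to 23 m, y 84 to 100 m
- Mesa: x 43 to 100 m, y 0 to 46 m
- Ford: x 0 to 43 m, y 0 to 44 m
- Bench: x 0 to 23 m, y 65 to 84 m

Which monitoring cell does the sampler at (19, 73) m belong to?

The point has x = 19 and y = 73.
Only Bench satisfies 0 ≤ x ≤ 23 and 65 ≤ y ≤ 84.

Bench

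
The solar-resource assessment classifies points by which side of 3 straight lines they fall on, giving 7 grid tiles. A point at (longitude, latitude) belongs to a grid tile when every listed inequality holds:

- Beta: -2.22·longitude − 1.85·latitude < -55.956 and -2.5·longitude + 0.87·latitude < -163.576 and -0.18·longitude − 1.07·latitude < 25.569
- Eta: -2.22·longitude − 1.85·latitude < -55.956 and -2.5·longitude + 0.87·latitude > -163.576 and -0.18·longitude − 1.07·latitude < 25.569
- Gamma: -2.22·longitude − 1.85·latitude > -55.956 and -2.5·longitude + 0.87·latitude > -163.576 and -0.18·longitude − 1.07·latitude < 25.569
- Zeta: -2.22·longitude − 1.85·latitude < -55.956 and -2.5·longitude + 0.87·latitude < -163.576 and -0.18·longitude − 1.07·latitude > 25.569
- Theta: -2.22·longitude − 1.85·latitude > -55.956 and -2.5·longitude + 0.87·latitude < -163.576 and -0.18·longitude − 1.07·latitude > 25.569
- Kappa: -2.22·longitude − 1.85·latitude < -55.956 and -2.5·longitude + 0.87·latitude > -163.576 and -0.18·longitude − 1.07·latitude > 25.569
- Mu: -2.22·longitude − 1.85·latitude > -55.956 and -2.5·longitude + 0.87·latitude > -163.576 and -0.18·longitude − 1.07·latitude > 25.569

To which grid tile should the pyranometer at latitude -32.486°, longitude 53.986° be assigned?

-2.22·53.986 − 1.85·-32.486 = -59.750, which is < -55.956
-2.5·53.986 + 0.87·-32.486 = -163.228, which is > -163.576
-0.18·53.986 − 1.07·-32.486 = 25.043, which is < 25.569
This sign pattern matches Eta.

Eta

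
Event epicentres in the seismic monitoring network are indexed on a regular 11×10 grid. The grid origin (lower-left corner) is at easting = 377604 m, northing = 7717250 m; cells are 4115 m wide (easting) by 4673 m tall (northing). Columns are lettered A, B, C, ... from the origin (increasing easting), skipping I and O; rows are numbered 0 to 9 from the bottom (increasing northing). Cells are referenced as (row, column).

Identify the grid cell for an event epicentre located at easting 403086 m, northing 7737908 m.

Column index: ⌊(403086 − 377604) / 4115⌋ = ⌊6.192⌋ = 6 → column G
Row offset from origin: ⌊(7737908 − 7717250) / 4673⌋ = ⌊4.421⌋ = 4 → row 4

(4, G)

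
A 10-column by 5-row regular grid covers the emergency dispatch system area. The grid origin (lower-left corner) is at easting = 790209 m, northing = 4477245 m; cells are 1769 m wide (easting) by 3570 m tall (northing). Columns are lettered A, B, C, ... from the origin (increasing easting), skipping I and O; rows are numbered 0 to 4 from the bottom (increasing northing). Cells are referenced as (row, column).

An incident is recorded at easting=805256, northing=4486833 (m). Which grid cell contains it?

(2, J)

Column index: ⌊(805256 − 790209) / 1769⌋ = ⌊8.506⌋ = 8 → column J
Row offset from origin: ⌊(4486833 − 4477245) / 3570⌋ = ⌊2.686⌋ = 2 → row 2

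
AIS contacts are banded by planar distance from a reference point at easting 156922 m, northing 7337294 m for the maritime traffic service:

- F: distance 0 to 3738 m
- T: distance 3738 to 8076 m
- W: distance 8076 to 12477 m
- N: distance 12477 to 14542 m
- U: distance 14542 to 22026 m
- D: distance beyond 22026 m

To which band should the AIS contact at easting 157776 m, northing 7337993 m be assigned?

Distance = √((157776−156922)² + (7337993−7337294)²) = √(729316.000 + 488601.000) = 1103.593 m.
0 ≤ 1103.593 < 3738 → F.

F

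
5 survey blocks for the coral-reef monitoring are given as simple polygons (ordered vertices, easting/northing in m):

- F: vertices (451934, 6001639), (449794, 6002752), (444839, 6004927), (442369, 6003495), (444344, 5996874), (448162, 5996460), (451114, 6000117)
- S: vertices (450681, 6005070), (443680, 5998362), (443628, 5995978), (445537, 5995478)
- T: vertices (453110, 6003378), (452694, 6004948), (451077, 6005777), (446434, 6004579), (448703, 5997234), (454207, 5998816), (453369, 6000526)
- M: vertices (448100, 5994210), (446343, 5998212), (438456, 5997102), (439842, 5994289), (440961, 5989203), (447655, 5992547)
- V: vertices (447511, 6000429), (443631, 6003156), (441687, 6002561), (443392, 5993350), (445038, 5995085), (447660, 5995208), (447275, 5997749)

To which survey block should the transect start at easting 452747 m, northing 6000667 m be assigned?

Cast a ray rightward from (452747, 6000667). For each polygon, the edges (by vertex number in listed order) whose endpoints lie on opposite sides of northing = 6000667, where each meets that height, and whether that is right or left of the point:
F: 4–5 at easting≈443212.6 (left), 7–1 at easting≈451410.3 (left) → 0 crossings.
S: 1–2 at easting≈446085.7 (left), 4–1 at easting≈448319.8 (left) → 0 crossings.
T: 4–5 at easting≈447642.5 (left), 7–1 at easting≈453356.2 (right) → 1 crossing.
M: no edge straddles that height → 0 crossings.
V: 1–2 at easting≈447172.4 (left), 3–4 at easting≈442037.6 (left) → 0 crossings.
Only T has an odd count, so the point is inside T.

T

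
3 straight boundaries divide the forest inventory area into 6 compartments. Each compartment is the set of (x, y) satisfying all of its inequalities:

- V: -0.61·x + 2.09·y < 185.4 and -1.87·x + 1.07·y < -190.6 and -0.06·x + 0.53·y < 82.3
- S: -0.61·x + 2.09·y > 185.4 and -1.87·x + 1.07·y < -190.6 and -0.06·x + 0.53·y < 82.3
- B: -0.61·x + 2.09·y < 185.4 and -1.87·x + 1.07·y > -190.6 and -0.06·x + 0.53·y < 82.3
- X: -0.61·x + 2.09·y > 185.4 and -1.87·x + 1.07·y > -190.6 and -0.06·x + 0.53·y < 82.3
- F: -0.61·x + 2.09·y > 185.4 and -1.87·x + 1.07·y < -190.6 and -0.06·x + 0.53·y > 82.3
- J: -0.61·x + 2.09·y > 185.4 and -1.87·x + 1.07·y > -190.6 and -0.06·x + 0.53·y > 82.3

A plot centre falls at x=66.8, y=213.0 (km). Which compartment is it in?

-0.61·66.8 + 2.09·213.0 = 404.422, which is > 185.4
-1.87·66.8 + 1.07·213.0 = 102.994, which is > -190.6
-0.06·66.8 + 0.53·213.0 = 108.882, which is > 82.3
This sign pattern matches J.

J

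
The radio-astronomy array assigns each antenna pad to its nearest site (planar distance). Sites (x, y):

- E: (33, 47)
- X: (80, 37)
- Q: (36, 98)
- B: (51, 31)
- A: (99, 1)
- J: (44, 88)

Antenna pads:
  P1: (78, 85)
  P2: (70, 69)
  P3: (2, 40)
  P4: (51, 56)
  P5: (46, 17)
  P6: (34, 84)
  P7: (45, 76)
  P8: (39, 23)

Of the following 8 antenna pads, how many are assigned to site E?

2

P1 → J
P2 → J
P3 → E
P4 → E
P5 → B
P6 → J
P7 → J
P8 → B
2 of the 8 go to E.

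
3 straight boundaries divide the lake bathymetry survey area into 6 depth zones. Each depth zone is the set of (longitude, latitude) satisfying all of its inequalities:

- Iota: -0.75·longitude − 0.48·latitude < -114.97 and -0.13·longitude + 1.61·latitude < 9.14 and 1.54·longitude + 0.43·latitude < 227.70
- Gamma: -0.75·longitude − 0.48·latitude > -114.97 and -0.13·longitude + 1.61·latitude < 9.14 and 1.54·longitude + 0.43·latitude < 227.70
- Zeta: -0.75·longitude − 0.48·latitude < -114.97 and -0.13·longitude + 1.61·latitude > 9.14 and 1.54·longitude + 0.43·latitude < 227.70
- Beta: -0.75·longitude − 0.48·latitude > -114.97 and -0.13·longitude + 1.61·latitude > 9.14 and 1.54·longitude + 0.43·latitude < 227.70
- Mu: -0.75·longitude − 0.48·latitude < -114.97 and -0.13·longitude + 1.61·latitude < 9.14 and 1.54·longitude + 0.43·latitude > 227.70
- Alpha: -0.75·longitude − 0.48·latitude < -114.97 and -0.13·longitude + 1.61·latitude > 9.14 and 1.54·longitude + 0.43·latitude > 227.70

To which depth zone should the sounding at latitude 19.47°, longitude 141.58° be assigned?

-0.75·141.58 − 0.48·19.47 = -115.531, which is < -114.97
-0.13·141.58 + 1.61·19.47 = 12.941, which is > 9.14
1.54·141.58 + 0.43·19.47 = 226.405, which is < 227.70
This sign pattern matches Zeta.

Zeta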